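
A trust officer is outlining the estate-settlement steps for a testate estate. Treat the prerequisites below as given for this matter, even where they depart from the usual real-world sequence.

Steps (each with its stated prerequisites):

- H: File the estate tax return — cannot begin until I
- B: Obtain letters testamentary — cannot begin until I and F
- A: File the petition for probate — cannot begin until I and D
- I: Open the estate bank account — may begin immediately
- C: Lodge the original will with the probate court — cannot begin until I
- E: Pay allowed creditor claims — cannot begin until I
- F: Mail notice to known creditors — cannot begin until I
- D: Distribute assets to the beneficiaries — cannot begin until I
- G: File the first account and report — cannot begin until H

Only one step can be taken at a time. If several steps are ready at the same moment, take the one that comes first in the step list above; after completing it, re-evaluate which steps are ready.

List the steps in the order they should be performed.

Only I has no prerequisites, so it is first.
Ready: H, C, E, F and D. H is listed earlier → H.
Ready: C, E, F, D and G. C is listed earlier → C.
Ready: E, F, D and G. E is listed earlier → E.
Ready: F, D and G. F is listed earlier → F.
B now also ready, so the ready set is {B, D, G}; B is listed earlier → B.
D and G are both available; D is listed earlier → D.
A now also ready, so the ready set is {A, G}; A is listed earlier → A.
G is the only step now ready → G.

I, H, C, E, F, B, D, A, G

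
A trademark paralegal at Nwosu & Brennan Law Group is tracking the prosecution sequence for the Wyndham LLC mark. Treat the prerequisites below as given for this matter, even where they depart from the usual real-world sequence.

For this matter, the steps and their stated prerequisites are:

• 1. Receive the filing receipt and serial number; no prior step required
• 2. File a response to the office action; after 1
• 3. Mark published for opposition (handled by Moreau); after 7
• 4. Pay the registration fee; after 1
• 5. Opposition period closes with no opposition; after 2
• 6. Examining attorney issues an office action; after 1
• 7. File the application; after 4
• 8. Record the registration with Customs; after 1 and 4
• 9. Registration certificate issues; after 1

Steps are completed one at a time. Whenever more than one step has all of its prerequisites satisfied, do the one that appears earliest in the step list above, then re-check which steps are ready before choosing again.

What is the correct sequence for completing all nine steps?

Only 1 has no prerequisites, so it is first.
Now 2, 4, 6 and 9 have their prerequisites met. 2 is listed earlier, so 2 next.
4, 5, 6 and 9 are all available; 4 is listed earlier → 4.
5, 6, 7, 8 and 9 are all available; 5 is listed earlier → 5.
6, 7, 8 and 9 are all available; 6 is listed earlier → 6.
Now 7, 8 and 9 have their prerequisites met. 7 is listed earlier, so 7 next.
Now 3, 8 and 9 have their prerequisites met. 3 is listed earlier, so 3 next.
Now 8 and 9 have their prerequisites met. 8 is listed earlier, so 8 next.
9 needed 1, now all done → 9.

1, 2, 4, 5, 6, 7, 3, 8, 9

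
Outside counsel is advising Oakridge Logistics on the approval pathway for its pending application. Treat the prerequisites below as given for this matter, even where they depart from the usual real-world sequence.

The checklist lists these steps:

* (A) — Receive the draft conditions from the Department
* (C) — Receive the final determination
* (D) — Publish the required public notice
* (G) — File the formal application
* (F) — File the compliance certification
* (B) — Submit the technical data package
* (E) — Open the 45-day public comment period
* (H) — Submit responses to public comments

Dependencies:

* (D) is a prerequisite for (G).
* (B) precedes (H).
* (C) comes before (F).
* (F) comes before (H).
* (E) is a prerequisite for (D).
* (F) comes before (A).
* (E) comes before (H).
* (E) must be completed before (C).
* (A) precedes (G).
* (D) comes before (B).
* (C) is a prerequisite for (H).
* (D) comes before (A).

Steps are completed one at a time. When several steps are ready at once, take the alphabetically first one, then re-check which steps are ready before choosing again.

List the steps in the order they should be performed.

(E), (C), (D), (B), (F), (A), (G), (H)

Only (E) has no prerequisites, so it is first.
Now (C) and (D) have their prerequisites met. (C) has the earlier label, so (C) next.
(D) and (F) are both available; (D) has the earlier label → (D).
Now (B) and (F) have their prerequisites met. (B) has the earlier label, so (B) next.
That leaves (F) as the only ready step → (F).
Ready: (A) and (H). (A) has the earlier label → (A).
Now (G) and (H) have their prerequisites met. (G) has the earlier label, so (G) next.
That leaves (H) as the only ready step → (H).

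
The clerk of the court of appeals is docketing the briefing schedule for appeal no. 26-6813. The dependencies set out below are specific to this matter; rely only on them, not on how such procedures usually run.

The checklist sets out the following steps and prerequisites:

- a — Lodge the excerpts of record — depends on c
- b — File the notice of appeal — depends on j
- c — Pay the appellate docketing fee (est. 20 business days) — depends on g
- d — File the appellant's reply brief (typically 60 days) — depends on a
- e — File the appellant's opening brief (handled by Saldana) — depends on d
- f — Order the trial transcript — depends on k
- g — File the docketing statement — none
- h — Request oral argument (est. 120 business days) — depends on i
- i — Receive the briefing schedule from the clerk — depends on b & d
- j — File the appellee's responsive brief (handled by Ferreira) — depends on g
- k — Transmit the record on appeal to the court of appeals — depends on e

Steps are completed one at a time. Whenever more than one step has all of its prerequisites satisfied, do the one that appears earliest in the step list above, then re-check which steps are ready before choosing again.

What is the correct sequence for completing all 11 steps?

g → c → a → d → e → j → b → i → h → k → f

g is the only step with nothing outstanding, so it goes first.
c and j are both available; c is listed earlier → c.
a and j are both available; a is listed earlier → a.
Ready: d and j. d is listed earlier → d.
Now e and j have their prerequisites met. e is listed earlier, so e next.
Now j and k have their prerequisites met. j is listed earlier, so j next.
b now also ready, so the ready set is {b, k}; b is listed earlier → b.
Now i and k have their prerequisites met. i is listed earlier, so i next.
h and k are both available; h is listed earlier → h.
k is the only step now ready → k.
f needed k, now all done → f.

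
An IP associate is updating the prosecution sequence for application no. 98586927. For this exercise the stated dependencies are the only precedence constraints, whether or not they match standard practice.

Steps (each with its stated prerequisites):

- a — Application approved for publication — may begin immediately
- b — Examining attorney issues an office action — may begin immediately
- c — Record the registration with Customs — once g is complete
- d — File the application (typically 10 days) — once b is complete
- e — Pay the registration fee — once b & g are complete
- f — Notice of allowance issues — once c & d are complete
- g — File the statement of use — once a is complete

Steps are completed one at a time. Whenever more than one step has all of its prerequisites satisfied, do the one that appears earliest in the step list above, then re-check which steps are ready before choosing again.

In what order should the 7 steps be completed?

a and b have no prerequisites; a is listed earlier, so a is first.
g now also ready, so the ready set is {b, g}; b is listed earlier → b.
Now d and g have their prerequisites met. d is listed earlier, so d next.
g needed a, now all done → g.
c and e are both available; c is listed earlier → c.
Ready: e and f. e is listed earlier → e.
f needed c and d, now all done → f.

a b d g c e f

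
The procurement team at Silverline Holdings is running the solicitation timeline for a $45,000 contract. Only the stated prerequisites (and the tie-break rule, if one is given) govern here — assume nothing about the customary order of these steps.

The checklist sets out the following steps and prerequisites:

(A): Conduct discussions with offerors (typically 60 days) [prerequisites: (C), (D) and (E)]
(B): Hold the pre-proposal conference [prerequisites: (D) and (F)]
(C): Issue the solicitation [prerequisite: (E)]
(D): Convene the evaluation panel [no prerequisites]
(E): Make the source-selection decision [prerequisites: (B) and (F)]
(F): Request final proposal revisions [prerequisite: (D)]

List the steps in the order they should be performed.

(D), (F), (B), (E), (C), (A)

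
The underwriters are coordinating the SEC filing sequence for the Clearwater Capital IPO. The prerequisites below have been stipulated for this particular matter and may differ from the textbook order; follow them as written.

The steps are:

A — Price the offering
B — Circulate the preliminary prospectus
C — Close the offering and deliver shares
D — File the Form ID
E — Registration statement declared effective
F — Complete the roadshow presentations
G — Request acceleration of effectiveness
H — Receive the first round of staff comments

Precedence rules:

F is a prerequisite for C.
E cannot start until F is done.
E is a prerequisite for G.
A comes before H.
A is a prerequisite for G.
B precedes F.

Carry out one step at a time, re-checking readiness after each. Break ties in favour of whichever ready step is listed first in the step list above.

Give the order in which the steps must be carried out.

Nothing is required for A, B and D. A is listed earlier → A first.
Ready: B, D and H. B is listed earlier → B.
D, F and H are all available; D is listed earlier → D.
Ready: F and H. F is listed earlier → F.
C and E now also ready, so the ready set is {C, E, H}; C is listed earlier → C.
E and H are both available; E is listed earlier → E.
G now also ready, so the ready set is {G, H}; G is listed earlier → G.
That leaves H as the only ready step → H.

A, B, D, F, C, E, G, H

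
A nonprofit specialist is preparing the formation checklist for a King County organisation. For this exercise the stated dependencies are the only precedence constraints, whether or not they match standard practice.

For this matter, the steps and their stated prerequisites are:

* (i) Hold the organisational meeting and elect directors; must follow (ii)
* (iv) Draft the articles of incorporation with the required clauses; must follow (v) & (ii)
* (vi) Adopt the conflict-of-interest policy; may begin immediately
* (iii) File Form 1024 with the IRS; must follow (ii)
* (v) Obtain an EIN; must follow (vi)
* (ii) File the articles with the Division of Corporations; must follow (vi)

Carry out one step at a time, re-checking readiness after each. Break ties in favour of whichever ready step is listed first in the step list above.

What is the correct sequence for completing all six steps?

(vi), (v), (ii), (i), (iv), (iii)

(vi) has no prerequisites → (vi) first.
(v) and (ii) are both available; (v) is listed earlier → (v).
(ii) needed (vi), now all done → (ii).
Ready: (i), (iv) and (iii). (i) is listed earlier → (i).
Ready: (iv) and (iii). (iv) is listed earlier → (iv).
(iii) is the only step now ready → (iii).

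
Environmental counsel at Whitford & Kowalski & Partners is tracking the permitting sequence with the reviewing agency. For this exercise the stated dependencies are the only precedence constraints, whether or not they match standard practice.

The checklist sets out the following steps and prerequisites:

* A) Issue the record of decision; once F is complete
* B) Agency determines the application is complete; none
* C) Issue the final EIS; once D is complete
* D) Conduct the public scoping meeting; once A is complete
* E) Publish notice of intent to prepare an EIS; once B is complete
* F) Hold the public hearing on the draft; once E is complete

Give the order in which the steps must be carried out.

B, E, F, A, D, C

B has no prerequisites → B first.
E needed B, now all done → E.
F needed E, now all done → F.
A needed F, now all done → A.
That leaves D as the only ready step → D.
C is the only step now ready → C.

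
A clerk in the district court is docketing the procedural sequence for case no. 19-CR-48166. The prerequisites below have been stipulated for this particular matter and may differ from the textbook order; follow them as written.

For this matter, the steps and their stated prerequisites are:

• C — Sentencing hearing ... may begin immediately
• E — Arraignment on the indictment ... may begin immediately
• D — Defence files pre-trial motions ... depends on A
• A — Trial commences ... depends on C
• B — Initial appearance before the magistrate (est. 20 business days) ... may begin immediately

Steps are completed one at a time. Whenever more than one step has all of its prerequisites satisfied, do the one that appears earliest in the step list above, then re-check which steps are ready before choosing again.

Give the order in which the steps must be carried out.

C → E → A → D → B

Nothing is required for C, E and B. C is listed earlier → C first.
A now also ready, so the ready set is {E, A, B}; E is listed earlier → E.
Now A and B have their prerequisites met. A is listed earlier, so A next.
Ready: D and B. D is listed earlier → D.
Next only B has its prerequisites met → B.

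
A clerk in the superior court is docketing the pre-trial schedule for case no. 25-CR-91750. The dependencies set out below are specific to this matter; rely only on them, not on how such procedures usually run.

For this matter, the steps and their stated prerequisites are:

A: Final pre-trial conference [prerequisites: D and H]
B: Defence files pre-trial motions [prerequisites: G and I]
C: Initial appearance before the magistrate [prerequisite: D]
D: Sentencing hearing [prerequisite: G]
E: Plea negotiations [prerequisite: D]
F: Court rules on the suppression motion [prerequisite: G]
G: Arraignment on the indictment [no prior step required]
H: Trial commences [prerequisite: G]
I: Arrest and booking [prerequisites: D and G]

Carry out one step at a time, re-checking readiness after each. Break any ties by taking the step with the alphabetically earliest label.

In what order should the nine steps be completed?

G → D → C → E → F → H → A → I → B

Only G has no prerequisites, so it is first.
D, F and H are all available; D has the earlier label → D.
C, E and I now also ready, so the ready set is {C, E, F, H, I}; C has the earlier label → C.
Ready: E, F, H and I. E has the earlier label → E.
Ready: F, H and I. F has the earlier label → F.
Ready: H and I. H has the earlier label → H.
Now A and I have their prerequisites met. A has the earlier label, so A next.
I is the only step now ready → I.
B needed G and I, now all done → B.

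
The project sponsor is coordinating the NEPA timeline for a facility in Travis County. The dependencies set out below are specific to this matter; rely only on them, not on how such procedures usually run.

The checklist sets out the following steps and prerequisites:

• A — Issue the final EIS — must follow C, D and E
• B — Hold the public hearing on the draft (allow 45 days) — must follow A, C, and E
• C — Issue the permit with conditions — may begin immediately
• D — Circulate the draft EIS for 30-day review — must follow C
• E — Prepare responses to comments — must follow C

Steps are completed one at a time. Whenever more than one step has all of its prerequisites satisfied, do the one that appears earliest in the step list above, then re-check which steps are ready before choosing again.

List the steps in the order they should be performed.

C has no prerequisites → C first.
Now D and E have their prerequisites met. D is listed earlier, so D next.
E needed C, now all done → E.
Next only A has its prerequisites met → A.
Next only B has its prerequisites met → B.

C D E A B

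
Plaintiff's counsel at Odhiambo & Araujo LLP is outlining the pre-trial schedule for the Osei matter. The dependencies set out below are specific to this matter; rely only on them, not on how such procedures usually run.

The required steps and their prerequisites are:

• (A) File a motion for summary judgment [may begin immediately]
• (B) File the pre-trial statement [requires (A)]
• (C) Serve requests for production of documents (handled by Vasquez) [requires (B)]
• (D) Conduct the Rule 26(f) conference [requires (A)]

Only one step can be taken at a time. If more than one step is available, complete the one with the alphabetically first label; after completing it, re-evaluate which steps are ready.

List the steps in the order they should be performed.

(A) → (B) → (C) → (D)

(A) is the only step with nothing outstanding, so it goes first.
Ready: (B) and (D). (B) has the earlier label → (B).
(C) and (D) are both available; (C) has the earlier label → (C).
(D) needed (A), now all done → (D).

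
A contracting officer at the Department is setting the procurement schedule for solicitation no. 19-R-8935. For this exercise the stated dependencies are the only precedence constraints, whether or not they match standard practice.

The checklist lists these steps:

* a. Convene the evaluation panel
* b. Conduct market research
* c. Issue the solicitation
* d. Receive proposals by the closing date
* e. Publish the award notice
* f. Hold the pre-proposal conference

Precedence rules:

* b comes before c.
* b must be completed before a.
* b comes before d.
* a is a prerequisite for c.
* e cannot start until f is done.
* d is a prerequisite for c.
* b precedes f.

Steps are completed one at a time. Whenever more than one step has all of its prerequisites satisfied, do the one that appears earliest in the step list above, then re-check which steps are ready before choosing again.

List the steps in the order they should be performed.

b is the only step with nothing outstanding, so it goes first.
Ready: a, d and f. a is listed earlier → a.
Now d and f have their prerequisites met. d is listed earlier, so d next.
Now c and f have their prerequisites met. c is listed earlier, so c next.
f needed b, now all done → f.
e needed f, now all done → e.

b → a → d → c → f → e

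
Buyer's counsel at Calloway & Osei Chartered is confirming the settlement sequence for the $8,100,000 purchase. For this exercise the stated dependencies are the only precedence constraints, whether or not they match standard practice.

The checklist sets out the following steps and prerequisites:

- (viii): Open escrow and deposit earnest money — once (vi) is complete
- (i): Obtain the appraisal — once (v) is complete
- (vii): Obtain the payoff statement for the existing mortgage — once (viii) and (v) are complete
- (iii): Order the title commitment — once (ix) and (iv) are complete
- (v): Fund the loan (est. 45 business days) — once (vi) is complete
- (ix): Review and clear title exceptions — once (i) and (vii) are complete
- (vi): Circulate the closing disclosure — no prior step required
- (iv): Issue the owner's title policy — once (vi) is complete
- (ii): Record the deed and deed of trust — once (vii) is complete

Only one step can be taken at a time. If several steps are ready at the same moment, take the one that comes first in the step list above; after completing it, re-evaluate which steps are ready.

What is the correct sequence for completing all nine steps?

(vi) (viii) (v) (i) (vii) (ix) (iv) (iii) (ii)

Only (vi) has no prerequisites, so it is first.
(viii), (v) and (iv) are all available; (viii) is listed earlier → (viii).
Now (v) and (iv) have their prerequisites met. (v) is listed earlier, so (v) next.
(i), (vii) and (iv) are all available; (i) is listed earlier → (i).
(vii) and (iv) are both available; (vii) is listed earlier → (vii).
Ready: (ix), (iv) and (ii). (ix) is listed earlier → (ix).
Ready: (iv) and (ii). (iv) is listed earlier → (iv).
Ready: (iii) and (ii). (iii) is listed earlier → (iii).
Next only (ii) has its prerequisites met → (ii).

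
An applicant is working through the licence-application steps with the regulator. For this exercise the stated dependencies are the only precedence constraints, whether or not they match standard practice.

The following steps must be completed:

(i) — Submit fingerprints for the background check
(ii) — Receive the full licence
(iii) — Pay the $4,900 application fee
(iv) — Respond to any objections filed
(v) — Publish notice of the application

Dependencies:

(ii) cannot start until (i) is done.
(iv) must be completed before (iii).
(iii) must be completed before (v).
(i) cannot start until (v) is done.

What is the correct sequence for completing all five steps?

(iv) is the only step with nothing outstanding, so it goes first.
(iii) is the only step now ready → (iii).
(v) needed (iii), now all done → (v).
(i) needed (v), now all done → (i).
(ii) needed (i), now all done → (ii).

(iv), (iii), (v), (i), (ii)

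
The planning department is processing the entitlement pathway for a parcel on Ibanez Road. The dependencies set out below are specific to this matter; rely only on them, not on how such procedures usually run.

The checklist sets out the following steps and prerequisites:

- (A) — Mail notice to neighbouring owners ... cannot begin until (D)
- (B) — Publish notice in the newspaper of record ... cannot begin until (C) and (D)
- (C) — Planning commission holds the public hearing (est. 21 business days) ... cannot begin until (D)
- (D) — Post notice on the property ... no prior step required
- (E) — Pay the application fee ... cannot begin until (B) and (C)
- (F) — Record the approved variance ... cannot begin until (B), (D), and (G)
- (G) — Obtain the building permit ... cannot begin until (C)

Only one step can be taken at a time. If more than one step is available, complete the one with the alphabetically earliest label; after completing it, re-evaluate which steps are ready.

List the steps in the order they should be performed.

(D) (A) (C) (B) (E) (G) (F)

Only (D) has no prerequisites, so it is first.
Now (A) and (C) have their prerequisites met. (A) has the earlier label, so (A) next.
Next only (C) has its prerequisites met → (C).
(B) and (G) are both available; (B) has the earlier label → (B).
(E) now also ready, so the ready set is {(E), (G)}; (E) has the earlier label → (E).
Next only (G) has its prerequisites met → (G).
(F) is the only step now ready → (F).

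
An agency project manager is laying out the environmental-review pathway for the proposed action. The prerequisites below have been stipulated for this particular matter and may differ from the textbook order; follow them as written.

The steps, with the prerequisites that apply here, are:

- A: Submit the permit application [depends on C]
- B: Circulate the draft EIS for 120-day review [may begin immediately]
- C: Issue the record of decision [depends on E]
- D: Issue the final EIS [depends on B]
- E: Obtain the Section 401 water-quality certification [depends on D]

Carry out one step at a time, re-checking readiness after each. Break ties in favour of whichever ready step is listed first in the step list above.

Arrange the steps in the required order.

B, D, E, C, A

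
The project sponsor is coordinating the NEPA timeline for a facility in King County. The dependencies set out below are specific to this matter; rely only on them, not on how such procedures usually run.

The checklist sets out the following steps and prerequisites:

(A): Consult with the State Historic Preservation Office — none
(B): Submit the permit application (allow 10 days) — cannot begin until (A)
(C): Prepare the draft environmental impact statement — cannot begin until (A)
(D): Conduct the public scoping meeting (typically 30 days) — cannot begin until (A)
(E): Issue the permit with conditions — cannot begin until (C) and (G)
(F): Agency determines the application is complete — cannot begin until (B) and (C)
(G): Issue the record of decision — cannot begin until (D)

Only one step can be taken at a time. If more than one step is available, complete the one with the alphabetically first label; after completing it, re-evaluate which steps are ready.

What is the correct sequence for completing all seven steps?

(A) → (B) → (C) → (D) → (F) → (G) → (E)

(A) is the only step with nothing outstanding, so it goes first.
Now (B), (C) and (D) have their prerequisites met. (B) has the earlier label, so (B) next.
(C) and (D) are both available; (C) has the earlier label → (C).
Now (D) and (F) have their prerequisites met. (D) has the earlier label, so (D) next.
(G) now also ready, so the ready set is {(F), (G)}; (F) has the earlier label → (F).
(G) needed (D), now all done → (G).
(E) is the only step now ready → (E).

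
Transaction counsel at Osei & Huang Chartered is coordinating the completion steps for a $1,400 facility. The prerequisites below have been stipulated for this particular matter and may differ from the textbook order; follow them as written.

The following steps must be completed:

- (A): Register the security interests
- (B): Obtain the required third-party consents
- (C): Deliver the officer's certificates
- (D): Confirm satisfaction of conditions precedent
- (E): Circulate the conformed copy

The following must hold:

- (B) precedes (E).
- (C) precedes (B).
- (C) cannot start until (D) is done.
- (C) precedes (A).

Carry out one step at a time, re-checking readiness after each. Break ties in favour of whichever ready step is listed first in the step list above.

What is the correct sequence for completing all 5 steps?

(D), (C), (A), (B), (E)

(D) is the only step with nothing outstanding, so it goes first.
(C) needed (D), now all done → (C).
Ready: (A) and (B). (A) is listed earlier → (A).
(B) needed (C), now all done → (B).
(E) needed (B), now all done → (E).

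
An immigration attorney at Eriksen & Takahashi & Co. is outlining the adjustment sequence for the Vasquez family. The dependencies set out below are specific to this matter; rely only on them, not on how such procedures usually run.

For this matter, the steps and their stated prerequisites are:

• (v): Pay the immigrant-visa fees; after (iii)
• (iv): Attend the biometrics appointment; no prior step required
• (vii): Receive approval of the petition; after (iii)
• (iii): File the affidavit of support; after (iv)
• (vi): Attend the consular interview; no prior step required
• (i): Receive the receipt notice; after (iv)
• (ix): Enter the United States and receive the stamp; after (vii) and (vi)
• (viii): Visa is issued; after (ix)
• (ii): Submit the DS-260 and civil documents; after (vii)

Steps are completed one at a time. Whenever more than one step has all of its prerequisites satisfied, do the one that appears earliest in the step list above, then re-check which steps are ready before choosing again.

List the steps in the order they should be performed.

(iv) and (vi) have no prerequisites; (iv) is listed earlier, so (iv) is first.
(iii) and (i) now also ready, so the ready set is {(iii), (vi), (i)}; (iii) is listed earlier → (iii).
Ready: (v), (vii), (vi) and (i). (v) is listed earlier → (v).
(vii), (vi) and (i) are all available; (vii) is listed earlier → (vii).
Now (vi), (i) and (ii) have their prerequisites met. (vi) is listed earlier, so (vi) next.
(ix) now also ready, so the ready set is {(i), (ix), (ii)}; (i) is listed earlier → (i).
Now (ix) and (ii) have their prerequisites met. (ix) is listed earlier, so (ix) next.
(viii) and (ii) are both available; (viii) is listed earlier → (viii).
Next only (ii) has its prerequisites met → (ii).

(iv) → (iii) → (v) → (vii) → (vi) → (i) → (ix) → (viii) → (ii)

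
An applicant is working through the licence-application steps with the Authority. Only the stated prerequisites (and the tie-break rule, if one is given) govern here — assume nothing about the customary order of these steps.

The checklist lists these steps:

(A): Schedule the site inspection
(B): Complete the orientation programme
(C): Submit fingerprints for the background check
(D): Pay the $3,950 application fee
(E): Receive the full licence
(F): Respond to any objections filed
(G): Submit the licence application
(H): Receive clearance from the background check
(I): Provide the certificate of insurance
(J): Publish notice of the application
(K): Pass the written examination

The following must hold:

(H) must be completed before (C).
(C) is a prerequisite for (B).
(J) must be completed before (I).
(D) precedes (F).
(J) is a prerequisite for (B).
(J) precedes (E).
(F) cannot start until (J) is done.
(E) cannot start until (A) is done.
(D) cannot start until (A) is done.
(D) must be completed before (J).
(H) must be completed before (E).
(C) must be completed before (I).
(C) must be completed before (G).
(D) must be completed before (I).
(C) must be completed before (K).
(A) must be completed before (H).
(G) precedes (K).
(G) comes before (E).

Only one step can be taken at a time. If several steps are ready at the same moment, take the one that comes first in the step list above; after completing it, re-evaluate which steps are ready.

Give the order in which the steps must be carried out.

(A) is the only step with nothing outstanding, so it goes first.
Ready: (D) and (H). (D) is listed earlier → (D).
(J) now also ready, so the ready set is {(H), (J)}; (H) is listed earlier → (H).
Now (C) and (J) have their prerequisites met. (C) is listed earlier, so (C) next.
Now (G) and (J) have their prerequisites met. (G) is listed earlier, so (G) next.
Ready: (J) and (K). (J) is listed earlier → (J).
(B), (E), (F), (I) and (K) are all available; (B) is listed earlier → (B).
Ready: (E), (F), (I) and (K). (E) is listed earlier → (E).
Ready: (F), (I) and (K). (F) is listed earlier → (F).
Now (I) and (K) have their prerequisites met. (I) is listed earlier, so (I) next.
(K) needed (C) and (G), now all done → (K).

(A) (D) (H) (C) (G) (J) (B) (E) (F) (I) (K)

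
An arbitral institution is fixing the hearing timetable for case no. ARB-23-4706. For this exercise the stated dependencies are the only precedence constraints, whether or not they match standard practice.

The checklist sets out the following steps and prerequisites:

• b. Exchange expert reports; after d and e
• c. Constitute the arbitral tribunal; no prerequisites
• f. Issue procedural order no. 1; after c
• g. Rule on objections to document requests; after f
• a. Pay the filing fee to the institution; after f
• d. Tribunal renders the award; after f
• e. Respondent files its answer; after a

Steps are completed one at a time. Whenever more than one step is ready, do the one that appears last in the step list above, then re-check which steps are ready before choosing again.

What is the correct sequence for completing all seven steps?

Only c has no prerequisites, so it is first.
Next only f has its prerequisites met → f.
Ready: d, a and g. d is listed later → d.
a and g are both available; a is listed later → a.
Ready: e and g. e is listed later → e.
g and b are both available; g is listed later → g.
b is the only step now ready → b.

c f d a e g b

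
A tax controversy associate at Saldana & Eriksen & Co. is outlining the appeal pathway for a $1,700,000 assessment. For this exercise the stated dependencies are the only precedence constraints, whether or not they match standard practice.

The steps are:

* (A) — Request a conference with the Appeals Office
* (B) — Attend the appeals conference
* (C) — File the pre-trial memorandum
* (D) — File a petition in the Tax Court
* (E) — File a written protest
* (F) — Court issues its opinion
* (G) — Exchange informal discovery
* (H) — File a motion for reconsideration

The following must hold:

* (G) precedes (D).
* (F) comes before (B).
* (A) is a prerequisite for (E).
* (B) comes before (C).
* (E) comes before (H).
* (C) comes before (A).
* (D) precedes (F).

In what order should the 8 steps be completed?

(G), (D), (F), (B), (C), (A), (E), (H)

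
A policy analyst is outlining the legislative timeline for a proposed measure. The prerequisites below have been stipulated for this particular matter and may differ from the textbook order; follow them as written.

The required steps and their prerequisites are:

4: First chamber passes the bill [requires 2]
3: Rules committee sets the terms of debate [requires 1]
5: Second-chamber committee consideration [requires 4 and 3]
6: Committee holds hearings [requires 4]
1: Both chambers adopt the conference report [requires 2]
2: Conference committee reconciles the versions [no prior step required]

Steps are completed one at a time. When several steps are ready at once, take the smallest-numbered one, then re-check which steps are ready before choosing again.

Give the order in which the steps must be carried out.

2 has no prerequisites → 2 first.
1 and 4 are both available; 1 has the earlier label → 1.
Ready: 3 and 4. 3 has the earlier label → 3.
Next only 4 has its prerequisites met → 4.
Now 5 and 6 have their prerequisites met. 5 has the earlier label, so 5 next.
That leaves 6 as the only ready step → 6.

2 1 3 4 5 6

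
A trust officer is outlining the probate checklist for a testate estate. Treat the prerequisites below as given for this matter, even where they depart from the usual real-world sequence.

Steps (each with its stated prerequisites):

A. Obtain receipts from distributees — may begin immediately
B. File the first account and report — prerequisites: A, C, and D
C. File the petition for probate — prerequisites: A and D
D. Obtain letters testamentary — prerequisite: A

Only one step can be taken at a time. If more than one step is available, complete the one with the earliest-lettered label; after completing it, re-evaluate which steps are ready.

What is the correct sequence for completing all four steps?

A has no prerequisites → A first.
That leaves D as the only ready step → D.
C needed A and D, now all done → C.
B is the only step now ready → B.

A, D, C, B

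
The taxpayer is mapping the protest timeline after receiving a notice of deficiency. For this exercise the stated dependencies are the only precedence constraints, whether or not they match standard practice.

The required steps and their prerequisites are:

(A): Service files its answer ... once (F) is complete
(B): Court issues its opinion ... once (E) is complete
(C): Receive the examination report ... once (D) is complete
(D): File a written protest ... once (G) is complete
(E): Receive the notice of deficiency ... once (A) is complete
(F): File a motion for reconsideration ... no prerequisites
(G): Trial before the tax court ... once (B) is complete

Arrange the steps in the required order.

Only (F) has no prerequisites, so it is first.
That leaves (A) as the only ready step → (A).
(E) needed (A), now all done → (E).
That leaves (B) as the only ready step → (B).
(G) needed (B), now all done → (G).
That leaves (D) as the only ready step → (D).
(C) needed (D), now all done → (C).

(F), (A), (E), (B), (G), (D), (C)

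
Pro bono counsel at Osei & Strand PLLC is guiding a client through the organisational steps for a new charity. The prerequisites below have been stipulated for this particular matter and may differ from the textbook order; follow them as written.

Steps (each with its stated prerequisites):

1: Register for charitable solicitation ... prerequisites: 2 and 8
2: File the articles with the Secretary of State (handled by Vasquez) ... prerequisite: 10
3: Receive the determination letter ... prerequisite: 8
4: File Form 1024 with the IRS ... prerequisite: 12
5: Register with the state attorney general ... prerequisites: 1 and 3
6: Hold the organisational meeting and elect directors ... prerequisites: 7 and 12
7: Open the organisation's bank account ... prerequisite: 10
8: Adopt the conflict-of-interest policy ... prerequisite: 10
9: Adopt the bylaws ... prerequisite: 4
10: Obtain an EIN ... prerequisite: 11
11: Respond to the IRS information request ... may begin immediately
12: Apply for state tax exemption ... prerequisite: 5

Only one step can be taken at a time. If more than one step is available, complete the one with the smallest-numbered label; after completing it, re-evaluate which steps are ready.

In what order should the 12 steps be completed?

11, 10, 2, 7, 8, 1, 3, 5, 12, 4, 6, 9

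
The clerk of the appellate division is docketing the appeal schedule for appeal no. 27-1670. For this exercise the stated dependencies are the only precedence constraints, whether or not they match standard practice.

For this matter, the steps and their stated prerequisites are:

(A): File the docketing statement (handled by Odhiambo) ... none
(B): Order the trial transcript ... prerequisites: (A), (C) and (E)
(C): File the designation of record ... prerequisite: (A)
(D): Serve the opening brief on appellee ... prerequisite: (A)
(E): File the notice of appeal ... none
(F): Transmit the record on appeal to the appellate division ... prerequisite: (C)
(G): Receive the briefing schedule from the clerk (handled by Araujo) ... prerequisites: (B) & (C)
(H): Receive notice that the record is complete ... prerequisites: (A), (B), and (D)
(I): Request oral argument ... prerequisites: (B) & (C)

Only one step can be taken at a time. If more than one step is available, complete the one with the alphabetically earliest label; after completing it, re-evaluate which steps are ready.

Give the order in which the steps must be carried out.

(A) (C) (D) (E) (B) (F) (G) (H) (I)

(A) and (E) have no prerequisites; (A) has the earlier label, so (A) is first.
(C) and (D) now also ready, so the ready set is {(C), (D), (E)}; (C) has the earlier label → (C).
Ready: (D), (E) and (F). (D) has the earlier label → (D).
Ready: (E) and (F). (E) has the earlier label → (E).
(B) and (F) are both available; (B) has the earlier label → (B).
Now (F), (G), (H) and (I) have their prerequisites met. (F) has the earlier label, so (F) next.
Now (G), (H) and (I) have their prerequisites met. (G) has the earlier label, so (G) next.
Now (H) and (I) have their prerequisites met. (H) has the earlier label, so (H) next.
Next only (I) has its prerequisites met → (I).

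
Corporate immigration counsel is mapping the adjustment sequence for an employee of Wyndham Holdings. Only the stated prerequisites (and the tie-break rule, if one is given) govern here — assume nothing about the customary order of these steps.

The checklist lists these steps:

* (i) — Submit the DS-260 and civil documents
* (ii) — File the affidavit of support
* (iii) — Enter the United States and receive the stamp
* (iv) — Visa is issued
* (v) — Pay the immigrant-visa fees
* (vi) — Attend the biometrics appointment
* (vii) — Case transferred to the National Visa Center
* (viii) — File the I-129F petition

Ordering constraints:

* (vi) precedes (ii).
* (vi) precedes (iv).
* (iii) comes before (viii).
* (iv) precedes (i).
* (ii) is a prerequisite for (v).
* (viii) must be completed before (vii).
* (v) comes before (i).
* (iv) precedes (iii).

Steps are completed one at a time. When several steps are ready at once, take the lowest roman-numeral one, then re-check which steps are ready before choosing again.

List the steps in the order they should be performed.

Only (vi) has no prerequisites, so it is first.
(ii) and (iv) are both available; (ii) has the earlier label → (ii).
(v) now also ready, so the ready set is {(iv), (v)}; (iv) has the earlier label → (iv).
(iii) now also ready, so the ready set is {(iii), (v)}; (iii) has the earlier label → (iii).
(viii) now also ready, so the ready set is {(v), (viii)}; (v) has the earlier label → (v).
(i) now also ready, so the ready set is {(i), (viii)}; (i) has the earlier label → (i).
(viii) needed (iii), now all done → (viii).
Next only (vii) has its prerequisites met → (vii).

(vi), (ii), (iv), (iii), (v), (i), (viii), (vii)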